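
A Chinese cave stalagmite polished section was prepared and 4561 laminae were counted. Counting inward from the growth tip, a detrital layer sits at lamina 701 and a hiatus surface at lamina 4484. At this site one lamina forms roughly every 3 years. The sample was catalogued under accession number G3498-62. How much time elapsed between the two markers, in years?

4484 − 701 = 3783 laminae lie between the two events.
3783 laminae at 3 years each span 3783 × 3 = 11349 years.

11349 years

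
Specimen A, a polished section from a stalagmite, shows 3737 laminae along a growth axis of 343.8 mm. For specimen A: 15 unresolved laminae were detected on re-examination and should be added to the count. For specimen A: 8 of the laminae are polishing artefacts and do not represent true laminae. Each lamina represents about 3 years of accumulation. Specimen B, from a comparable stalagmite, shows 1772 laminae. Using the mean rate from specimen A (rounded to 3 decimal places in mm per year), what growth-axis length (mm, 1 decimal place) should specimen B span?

Specimen A: adjusted count: 3737 − 8 + 15 = 3744 laminae.
Specimen A: multiplying by 3 years per lamina: 3744 × 3 = 11232 years.
A: Mean rate = 343.8 mm / 11232 years ≈ 0.031 mm per year.
Specimen B: at 3 years per lamina, 1772 × 3 = 5316 years. Length of B = 0.031 × 5316 = 164.8 mm.

164.8 mm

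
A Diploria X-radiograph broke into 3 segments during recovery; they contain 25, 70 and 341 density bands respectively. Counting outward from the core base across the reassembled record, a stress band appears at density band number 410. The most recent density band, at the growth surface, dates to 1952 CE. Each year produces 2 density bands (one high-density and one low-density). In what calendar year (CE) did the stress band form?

1939 CE

Total density bands = 25 + 70 + 341 = 436.
Between density band 410 and the growth surface there are 436 − 410 = 26 density bands.
With 2 density bands per year, 26 / 2 = 13 years.
1952 − 13 = 1939 CE.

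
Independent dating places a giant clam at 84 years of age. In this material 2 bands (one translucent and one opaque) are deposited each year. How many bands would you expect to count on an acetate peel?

84 years at 2 bands per year gives 84 × 2 = 168 bands.
So 168 bands should be present.

168 bands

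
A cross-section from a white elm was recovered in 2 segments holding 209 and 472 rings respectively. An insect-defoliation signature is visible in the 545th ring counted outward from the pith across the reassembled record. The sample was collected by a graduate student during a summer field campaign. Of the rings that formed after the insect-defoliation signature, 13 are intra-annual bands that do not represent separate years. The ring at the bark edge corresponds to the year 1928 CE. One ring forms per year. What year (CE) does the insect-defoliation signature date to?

Total rings = 209 + 472 = 681.
Between ring 545 and the bark edge there are 681 − 545 = 136 rings.
Removing the 13 false rings leaves 136 − 13 = 123 true rings beyond the insect-defoliation signature.
Counting back 123 years from 1928 CE places the insect-defoliation signature in 1928 − 123 = 1805 CE.

1805 CE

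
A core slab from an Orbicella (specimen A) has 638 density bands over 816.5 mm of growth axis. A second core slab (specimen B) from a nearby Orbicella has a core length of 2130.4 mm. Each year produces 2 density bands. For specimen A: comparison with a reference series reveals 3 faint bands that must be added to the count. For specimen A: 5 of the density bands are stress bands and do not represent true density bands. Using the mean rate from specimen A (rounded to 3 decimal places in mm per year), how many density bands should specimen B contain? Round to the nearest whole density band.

1659 density bands

Specimen A: after corrections the count is 638 − 5 + 3 = 636 density bands.
Specimen A: with 2 density bands per year, 636 / 2 = 318 years.
A: Extension rate ≈ 816.5 / 318 = 2.568 mm/yr.
B spans 2130.4 / 2.568 = 829.60 years; at 2 density bands per year that is 829.60 × 2 ≈ 1659 density bands.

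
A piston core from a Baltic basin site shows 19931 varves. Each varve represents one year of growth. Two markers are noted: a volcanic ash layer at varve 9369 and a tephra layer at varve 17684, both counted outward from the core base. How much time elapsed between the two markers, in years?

17684 − 9369 = 8315 varves lie between the two events.
One varve per year makes the interval 8315 years.

8315 years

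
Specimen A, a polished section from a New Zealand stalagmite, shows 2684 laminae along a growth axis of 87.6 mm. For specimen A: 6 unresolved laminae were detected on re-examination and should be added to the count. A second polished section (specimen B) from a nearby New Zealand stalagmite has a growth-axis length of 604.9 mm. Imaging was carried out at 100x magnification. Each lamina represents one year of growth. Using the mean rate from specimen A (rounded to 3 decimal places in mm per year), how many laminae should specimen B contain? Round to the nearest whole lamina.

Specimen A: after corrections the count is 2684 + 6 = 2690 laminae.
A: Extension rate ≈ 87.6 / 2690 = 0.033 mm/yr.
Specimen B: 604.9 mm / 0.033 mm per year = 18330.30 years ≈ 18330 laminae.

18330 laminae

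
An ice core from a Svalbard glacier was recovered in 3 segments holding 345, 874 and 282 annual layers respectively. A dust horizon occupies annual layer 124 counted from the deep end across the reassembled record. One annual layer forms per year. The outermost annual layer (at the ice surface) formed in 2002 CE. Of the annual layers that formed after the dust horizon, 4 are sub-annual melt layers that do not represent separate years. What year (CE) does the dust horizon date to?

Total annual layers = 345 + 874 + 282 = 1501.
The dust horizon sits at annual layer 124 from the deep end, so 1501 − 124 = 1377 annual layers formed after it.
1377 − 4 false = 1373 true annual layers after the dust horizon.
Counting back 1373 years from 2002 CE places the dust horizon in 2002 − 1373 = 629 CE.

629 CE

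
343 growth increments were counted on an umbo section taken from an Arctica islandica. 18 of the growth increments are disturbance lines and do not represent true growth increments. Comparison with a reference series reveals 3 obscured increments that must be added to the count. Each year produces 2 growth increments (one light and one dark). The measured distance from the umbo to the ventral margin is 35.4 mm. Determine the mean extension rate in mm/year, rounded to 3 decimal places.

0.216 mm/year

Correcting the raw count gives 343 − 18 + 3 = 328 true growth increments.
Dividing by 2 growth increments per year: 328 / 2 = 164 years.
Extension rate ≈ 35.4 / 164 = 0.216 mm/year.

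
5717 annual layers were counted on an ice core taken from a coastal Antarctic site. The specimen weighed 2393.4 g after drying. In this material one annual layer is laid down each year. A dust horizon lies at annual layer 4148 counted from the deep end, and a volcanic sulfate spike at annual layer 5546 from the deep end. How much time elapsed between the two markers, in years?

1398 years

Separation: 5546 − 4148 = 1398 annual layers.
That is 1398 years at one annual layer per year.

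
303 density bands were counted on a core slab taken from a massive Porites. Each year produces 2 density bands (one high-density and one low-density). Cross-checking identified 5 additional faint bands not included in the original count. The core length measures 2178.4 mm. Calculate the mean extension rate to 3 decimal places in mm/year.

Correcting the raw count gives 303 + 5 = 308 true density bands.
With 2 density bands per year, 308 / 2 = 154 years.
2178.4 mm over 154 years gives 2178.4 / 154 ≈ 14.145 mm/year.

14.145 mm/year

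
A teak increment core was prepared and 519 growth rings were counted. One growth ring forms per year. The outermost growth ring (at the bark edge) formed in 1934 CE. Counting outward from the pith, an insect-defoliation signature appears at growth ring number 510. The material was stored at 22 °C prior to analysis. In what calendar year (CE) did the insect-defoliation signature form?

1925 CE

The insect-defoliation signature sits at growth ring 510 from the pith, so 519 − 510 = 9 growth rings formed after it.
1934 − 9 = 1925 CE.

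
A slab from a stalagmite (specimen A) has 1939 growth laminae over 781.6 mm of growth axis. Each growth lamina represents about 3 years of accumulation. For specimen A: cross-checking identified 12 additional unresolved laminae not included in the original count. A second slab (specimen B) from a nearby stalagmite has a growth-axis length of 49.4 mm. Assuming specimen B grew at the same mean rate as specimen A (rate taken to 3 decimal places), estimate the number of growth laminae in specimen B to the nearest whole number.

123 growth laminae

Specimen A: after corrections the count is 1939 + 12 = 1951 growth laminae.
Specimen A: 1951 growth laminae at 3 years each span 1951 × 3 = 5853 years.
A: Mean rate = 781.6 mm / 5853 years ≈ 0.134 mm/yr.
B spans 49.4 / 0.134 = 368.66 years; at 3 years per growth lamina that is 368.66 / 3 ≈ 123 growth laminae.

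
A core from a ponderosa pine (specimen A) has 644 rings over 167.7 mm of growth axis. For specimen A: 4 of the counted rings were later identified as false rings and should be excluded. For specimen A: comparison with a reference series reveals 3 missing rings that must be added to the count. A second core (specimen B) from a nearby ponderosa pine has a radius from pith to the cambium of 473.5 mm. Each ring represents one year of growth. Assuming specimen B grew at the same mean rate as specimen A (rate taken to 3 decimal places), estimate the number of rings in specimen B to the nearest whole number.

1814 rings

Specimen A: true ring count = 644 − 4 + 3 = 643.
A: Extension rate ≈ 167.7 / 643 = 0.261 mm per year.
B spans 473.5 / 0.261 = 1814.18 years ≈ 1814 rings.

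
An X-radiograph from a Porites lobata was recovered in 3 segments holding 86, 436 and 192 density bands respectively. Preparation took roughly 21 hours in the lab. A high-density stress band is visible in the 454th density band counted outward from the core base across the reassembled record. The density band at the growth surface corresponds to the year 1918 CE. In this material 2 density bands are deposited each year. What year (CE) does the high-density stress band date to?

1788 CE

Total density bands = 86 + 436 + 192 = 714.
Between density band 454 and the growth surface there are 714 − 454 = 260 density bands.
Dividing by 2 density bands per year: 260 / 2 = 130 years.
1918 − 130 = 1788 CE.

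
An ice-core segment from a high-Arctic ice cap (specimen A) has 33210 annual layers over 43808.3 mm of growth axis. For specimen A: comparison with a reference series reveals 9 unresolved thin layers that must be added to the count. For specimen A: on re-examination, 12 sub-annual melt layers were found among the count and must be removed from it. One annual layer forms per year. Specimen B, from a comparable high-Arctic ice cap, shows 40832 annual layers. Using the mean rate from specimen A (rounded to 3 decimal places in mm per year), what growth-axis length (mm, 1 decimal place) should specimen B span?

53857.4 mm

Specimen A: true annual layer count = 33210 − 12 + 9 = 33207.
A: 43808.3 mm over 33207 years gives 43808.3 / 33207 ≈ 1.319 mm per year.
For B, 1.319 mm/year × 40832 years = 53857.4 mm.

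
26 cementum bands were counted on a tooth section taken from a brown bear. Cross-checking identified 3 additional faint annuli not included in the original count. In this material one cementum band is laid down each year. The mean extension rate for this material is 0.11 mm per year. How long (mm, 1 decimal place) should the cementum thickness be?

3.2 mm

Adjusted count: 26 + 3 = 29 cementum bands.
Predicted length = 0.11 mm/year × 29 years = 3.2 mm.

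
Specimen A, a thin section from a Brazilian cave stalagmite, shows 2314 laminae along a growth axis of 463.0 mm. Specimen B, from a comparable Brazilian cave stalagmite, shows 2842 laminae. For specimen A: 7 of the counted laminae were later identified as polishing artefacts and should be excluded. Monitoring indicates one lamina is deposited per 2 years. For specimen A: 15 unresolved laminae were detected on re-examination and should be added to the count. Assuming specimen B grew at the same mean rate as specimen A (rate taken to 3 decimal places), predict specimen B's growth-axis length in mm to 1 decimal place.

Specimen A: correcting the raw count gives 2314 − 7 + 15 = 2322 true laminae.
Specimen A: multiplying by 2 years per lamina: 2322 × 2 = 4644 years.
A: Extension rate ≈ 463.0 / 4644 = 0.100 mm per year.
Specimen B: 2842 laminae at 2 years each span 2842 × 2 = 5684 years. B's length ≈ 0.100 × 5684 = 568.4 mm.

568.4 mm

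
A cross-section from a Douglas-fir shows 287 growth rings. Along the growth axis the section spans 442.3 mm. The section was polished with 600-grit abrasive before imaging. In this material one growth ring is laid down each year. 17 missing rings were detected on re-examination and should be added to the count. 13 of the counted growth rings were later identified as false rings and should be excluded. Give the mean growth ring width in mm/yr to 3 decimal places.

1.520 mm/yr

After corrections the count is 287 − 13 + 17 = 291 growth rings.
Mean rate = 442.3 mm / 291 years ≈ 1.520 mm/yr.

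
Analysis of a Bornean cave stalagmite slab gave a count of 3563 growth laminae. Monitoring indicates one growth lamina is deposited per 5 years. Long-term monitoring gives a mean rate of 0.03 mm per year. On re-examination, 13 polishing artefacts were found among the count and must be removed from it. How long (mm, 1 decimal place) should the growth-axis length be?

After corrections the count is 3563 − 13 = 3550 growth laminae.
At 5 years per growth lamina, 3550 × 5 = 17750 years.
Predicted length = 0.03 mm/year × 17750 years = 532.5 mm.

532.5 mm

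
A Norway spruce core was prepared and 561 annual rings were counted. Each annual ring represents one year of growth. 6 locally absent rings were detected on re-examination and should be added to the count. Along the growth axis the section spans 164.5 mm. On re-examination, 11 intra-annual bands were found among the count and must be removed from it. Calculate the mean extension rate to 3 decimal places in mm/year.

Correcting the raw count gives 561 − 11 + 6 = 556 true annual rings.
164.5 mm over 556 years gives 164.5 / 556 ≈ 0.296 mm/year.

0.296 mm/year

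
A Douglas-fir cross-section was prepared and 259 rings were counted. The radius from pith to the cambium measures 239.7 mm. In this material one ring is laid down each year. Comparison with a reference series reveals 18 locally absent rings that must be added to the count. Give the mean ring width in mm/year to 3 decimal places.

After corrections the count is 259 + 18 = 277 rings.
Mean rate = 239.7 mm / 277 years ≈ 0.865 mm/year.

0.865 mm/year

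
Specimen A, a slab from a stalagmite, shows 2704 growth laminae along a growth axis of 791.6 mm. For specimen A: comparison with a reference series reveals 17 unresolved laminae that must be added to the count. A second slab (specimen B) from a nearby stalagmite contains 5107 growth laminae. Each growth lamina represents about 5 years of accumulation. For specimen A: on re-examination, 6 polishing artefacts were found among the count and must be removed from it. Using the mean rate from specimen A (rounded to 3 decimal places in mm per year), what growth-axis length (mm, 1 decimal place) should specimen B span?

Specimen A: correcting the raw count gives 2704 − 6 + 17 = 2715 true growth laminae.
Specimen A: at 5 years per growth lamina, 2715 × 5 = 13575 years.
A: Mean rate = 791.6 mm / 13575 years ≈ 0.058 mm/year.
Specimen B: 5107 growth laminae at 5 years each span 5107 × 5 = 25535 years. B's length ≈ 0.058 × 25535 = 1481.0 mm.

1481.0 mm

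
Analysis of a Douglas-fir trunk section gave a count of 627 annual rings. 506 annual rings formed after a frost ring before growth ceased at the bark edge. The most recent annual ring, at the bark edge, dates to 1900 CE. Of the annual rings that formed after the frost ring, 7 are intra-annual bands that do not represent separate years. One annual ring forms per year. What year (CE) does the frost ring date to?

1401 CE

506 annual rings formed after the frost ring.
Excluding 7 false annual rings: 506 − 7 = 499.
Counting back 499 years from 1900 CE places the frost ring in 1900 − 499 = 1401 CE.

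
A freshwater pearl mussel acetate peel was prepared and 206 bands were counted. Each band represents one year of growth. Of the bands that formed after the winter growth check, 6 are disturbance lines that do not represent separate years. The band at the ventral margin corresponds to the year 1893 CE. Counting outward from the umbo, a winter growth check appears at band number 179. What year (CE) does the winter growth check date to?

The winter growth check sits at band 179 from the umbo, so 206 − 179 = 27 bands formed after it.
27 − 6 false = 21 true bands after the winter growth check.
The band at the ventral margin is 1893 CE, so the winter growth check dates to 1893 − 21 = 1872 CE.

1872 CE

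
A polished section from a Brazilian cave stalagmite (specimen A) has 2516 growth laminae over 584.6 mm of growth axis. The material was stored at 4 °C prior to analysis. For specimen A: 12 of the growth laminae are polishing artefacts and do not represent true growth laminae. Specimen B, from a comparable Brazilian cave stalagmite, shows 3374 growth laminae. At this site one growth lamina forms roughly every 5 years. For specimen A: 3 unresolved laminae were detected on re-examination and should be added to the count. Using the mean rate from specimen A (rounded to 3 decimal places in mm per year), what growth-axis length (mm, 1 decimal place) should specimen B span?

Specimen A: true growth lamina count = 2516 − 12 + 3 = 2507.
Specimen A: 2507 growth laminae at 5 years each span 2507 × 5 = 12535 years.
A: Extension rate ≈ 584.6 / 12535 = 0.047 mm/year.
Specimen B: at 5 years per growth lamina, 3374 × 5 = 16870 years. Length of B = 0.047 × 16870 = 792.9 mm.

792.9 mm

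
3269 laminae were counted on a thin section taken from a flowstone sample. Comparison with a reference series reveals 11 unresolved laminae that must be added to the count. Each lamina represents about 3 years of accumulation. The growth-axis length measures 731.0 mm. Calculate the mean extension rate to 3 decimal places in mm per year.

True lamina count = 3269 + 11 = 3280.
Multiplying by 3 years per lamina: 3280 × 3 = 9840 years.
Mean rate = 731.0 mm / 9840 years ≈ 0.074 mm per year.

0.074 mm per year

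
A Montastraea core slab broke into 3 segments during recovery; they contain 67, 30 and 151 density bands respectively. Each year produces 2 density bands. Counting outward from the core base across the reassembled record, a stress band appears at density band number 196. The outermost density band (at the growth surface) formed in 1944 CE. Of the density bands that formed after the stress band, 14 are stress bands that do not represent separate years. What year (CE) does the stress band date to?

1925 CE

Total density bands = 67 + 30 + 151 = 248.
Between density band 196 and the growth surface there are 248 − 196 = 52 density bands.
Excluding 14 false density bands: 52 − 14 = 38.
With 2 density bands per year, 38 / 2 = 19 years.
1944 − 19 = 1925 CE.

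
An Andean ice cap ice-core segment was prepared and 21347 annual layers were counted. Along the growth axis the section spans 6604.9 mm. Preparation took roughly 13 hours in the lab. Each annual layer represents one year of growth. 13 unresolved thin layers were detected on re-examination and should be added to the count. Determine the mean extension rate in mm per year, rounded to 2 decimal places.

0.31 mm per year

Correcting the raw count gives 21347 + 13 = 21360 true annual layers.
Mean rate = 6604.9 mm / 21360 years ≈ 0.31 mm per year.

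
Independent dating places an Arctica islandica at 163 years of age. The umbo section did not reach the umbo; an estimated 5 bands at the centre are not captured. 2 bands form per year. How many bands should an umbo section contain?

Expected bands: 163 × 2 = 326.
326 − 5 missed = 321 bands expected in the prepared section.

321 bands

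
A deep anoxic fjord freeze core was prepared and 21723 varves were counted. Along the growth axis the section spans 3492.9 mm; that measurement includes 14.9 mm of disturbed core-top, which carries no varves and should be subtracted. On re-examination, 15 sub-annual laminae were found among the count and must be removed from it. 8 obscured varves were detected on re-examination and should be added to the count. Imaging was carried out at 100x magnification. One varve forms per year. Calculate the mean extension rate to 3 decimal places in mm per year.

Correcting the raw count gives 21723 − 15 + 8 = 21716 true varves.
Removing the 14.9 mm offcut leaves 3492.9 − 14.9 = 3478.0 mm.
Mean rate = 3478.0 mm / 21716 years ≈ 0.160 mm per year.

0.160 mm per year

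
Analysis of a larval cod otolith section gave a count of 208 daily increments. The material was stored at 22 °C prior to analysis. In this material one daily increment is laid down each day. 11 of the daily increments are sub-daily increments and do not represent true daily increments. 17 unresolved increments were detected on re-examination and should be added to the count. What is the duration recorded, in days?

Correcting the raw count gives 208 − 11 + 17 = 214 true daily increments.
One daily increment per day makes the duration 214 days.

214 days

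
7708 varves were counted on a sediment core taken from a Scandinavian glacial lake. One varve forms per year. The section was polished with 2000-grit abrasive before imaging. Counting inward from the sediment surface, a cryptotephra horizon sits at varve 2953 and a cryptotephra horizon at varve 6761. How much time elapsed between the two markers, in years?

3808 years

Separation: 6761 − 2953 = 3808 varves.
That is 3808 years at one varve per year.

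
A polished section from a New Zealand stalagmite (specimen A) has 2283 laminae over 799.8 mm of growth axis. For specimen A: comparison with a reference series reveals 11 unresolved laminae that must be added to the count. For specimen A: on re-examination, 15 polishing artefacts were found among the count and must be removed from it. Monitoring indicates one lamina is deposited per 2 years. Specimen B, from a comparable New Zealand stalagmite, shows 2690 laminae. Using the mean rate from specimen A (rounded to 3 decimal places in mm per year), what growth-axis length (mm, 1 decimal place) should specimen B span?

941.5 mm

Specimen A: true lamina count = 2283 − 15 + 11 = 2279.
Specimen A: multiplying by 2 years per lamina: 2279 × 2 = 4558 years.
A: Mean rate = 799.8 mm / 4558 years ≈ 0.175 mm per year.
Specimen B: 2690 laminae at 2 years each span 2690 × 2 = 5380 years. Length of B = 0.175 × 5380 = 941.5 mm.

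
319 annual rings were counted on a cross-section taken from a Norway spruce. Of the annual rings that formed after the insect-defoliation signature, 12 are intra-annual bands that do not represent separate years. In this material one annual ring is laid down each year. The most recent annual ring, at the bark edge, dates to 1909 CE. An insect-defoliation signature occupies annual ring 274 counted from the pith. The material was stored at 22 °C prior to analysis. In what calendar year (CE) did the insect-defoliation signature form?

Between annual ring 274 and the bark edge there are 319 − 274 = 45 annual rings.
Removing the 12 false annual rings leaves 45 − 12 = 33 true annual rings beyond the insect-defoliation signature.
The annual ring at the bark edge is 1909 CE, so the insect-defoliation signature dates to 1909 − 33 = 1876 CE.

1876 CE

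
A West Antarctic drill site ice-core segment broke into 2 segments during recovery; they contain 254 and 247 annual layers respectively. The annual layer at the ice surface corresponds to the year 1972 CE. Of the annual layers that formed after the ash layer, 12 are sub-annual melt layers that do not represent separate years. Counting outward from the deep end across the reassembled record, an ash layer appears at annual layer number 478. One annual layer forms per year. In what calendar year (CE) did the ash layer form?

Total annual layers = 254 + 247 = 501.
501 − 478 = 23 annual layers lie beyond the ash layer toward the ice surface.
23 − 12 false = 11 true annual layers after the ash layer.
Counting back 11 years from 1972 CE places the ash layer in 1972 − 11 = 1961 CE.

1961 CE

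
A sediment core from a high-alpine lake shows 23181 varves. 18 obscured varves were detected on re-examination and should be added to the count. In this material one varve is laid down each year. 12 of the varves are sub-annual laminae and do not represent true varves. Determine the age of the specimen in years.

23187 yr

After corrections the count is 23181 − 12 + 18 = 23187 varves.
One varve per year makes the duration 23187 years.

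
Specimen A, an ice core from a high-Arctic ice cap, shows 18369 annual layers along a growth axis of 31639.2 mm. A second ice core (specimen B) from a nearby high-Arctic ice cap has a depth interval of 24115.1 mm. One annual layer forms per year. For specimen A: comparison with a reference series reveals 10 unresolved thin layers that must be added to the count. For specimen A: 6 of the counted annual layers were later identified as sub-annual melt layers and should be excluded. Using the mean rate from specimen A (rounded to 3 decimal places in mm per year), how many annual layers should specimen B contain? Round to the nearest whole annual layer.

14004 annual layers

Specimen A: true annual layer count = 18369 − 6 + 10 = 18373.
A: Mean rate = 31639.2 mm / 18373 years ≈ 1.722 mm/year.
B spans 24115.1 / 1.722 = 14004.12 years ≈ 14004 annual layers.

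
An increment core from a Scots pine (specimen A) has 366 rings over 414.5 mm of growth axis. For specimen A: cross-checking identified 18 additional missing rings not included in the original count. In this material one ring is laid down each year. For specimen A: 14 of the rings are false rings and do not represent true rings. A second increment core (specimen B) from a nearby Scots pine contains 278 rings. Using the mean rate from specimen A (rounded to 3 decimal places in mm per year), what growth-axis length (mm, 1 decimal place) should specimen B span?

Specimen A: after corrections the count is 366 − 14 + 18 = 370 rings.
A: 414.5 mm over 370 years gives 414.5 / 370 ≈ 1.120 mm/yr.
Length of B = 1.120 × 278 = 311.4 mm.

311.4 mm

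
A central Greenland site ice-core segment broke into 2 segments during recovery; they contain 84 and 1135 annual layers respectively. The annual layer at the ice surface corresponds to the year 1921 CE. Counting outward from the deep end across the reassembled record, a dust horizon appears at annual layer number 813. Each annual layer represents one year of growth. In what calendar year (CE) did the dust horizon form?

Total annual layers = 84 + 1135 = 1219.
1219 − 813 = 406 annual layers lie beyond the dust horizon toward the ice surface.
Counting back 406 years from 1921 CE places the dust horizon in 1921 − 406 = 1515 CE.

1515 CE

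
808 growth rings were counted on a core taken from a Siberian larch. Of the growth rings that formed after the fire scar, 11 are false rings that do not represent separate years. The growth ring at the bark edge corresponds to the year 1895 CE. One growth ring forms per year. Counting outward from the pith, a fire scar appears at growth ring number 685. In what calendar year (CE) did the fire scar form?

1783 CE

808 − 685 = 123 growth rings lie beyond the fire scar toward the bark edge.
Excluding 11 false growth rings: 123 − 11 = 112.
The growth ring at the bark edge is 1895 CE, so the fire scar dates to 1895 − 112 = 1783 CE.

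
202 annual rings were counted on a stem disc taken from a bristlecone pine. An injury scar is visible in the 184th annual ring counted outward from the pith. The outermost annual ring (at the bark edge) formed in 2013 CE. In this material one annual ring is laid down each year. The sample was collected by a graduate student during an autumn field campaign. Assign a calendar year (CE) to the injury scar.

202 − 184 = 18 annual rings lie beyond the injury scar toward the bark edge.
Counting back 18 years from 2013 CE places the injury scar in 2013 − 18 = 1995 CE.

1995 CE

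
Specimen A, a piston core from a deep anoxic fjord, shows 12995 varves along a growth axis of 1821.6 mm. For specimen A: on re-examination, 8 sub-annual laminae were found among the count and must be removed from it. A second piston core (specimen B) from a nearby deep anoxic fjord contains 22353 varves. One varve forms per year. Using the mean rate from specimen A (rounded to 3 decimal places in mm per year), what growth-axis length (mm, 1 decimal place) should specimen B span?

3129.4 mm

Specimen A: correcting the raw count gives 12995 − 8 = 12987 true varves.
A: Extension rate ≈ 1821.6 / 12987 = 0.140 mm/year.
For B, 0.140 mm/year × 22353 years = 3129.4 mm.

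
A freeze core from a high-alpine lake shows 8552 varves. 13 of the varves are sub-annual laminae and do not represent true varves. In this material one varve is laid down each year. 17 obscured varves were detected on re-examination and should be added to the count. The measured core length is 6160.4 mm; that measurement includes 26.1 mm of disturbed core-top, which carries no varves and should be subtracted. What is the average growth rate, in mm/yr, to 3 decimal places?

0.717 mm/yr

True varve count = 8552 − 13 + 17 = 8556.
The growth record spans 6160.4 − 26.1 = 6134.3 mm.
Mean rate = 6134.3 mm / 8556 years ≈ 0.717 mm/yr.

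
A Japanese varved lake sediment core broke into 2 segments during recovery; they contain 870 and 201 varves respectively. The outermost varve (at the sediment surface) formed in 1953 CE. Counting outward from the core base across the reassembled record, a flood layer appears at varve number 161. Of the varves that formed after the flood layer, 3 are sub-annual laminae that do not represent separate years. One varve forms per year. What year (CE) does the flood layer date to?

1046 CE

Total varves = 870 + 201 = 1071.
1071 − 161 = 910 varves lie beyond the flood layer toward the sediment surface.
Excluding 3 false varves: 910 − 3 = 907.
1953 − 907 = 1046 CE.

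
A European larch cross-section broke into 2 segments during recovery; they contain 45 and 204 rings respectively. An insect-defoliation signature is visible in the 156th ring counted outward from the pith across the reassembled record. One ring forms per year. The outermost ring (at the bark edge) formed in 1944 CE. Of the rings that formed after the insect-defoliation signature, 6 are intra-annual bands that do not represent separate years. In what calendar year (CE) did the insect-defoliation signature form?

1857 CE

Total rings = 45 + 204 = 249.
249 − 156 = 93 rings lie beyond the insect-defoliation signature toward the bark edge.
93 − 6 false = 87 true rings after the insect-defoliation signature.
The ring at the bark edge is 1944 CE, so the insect-defoliation signature dates to 1944 − 87 = 1857 CE.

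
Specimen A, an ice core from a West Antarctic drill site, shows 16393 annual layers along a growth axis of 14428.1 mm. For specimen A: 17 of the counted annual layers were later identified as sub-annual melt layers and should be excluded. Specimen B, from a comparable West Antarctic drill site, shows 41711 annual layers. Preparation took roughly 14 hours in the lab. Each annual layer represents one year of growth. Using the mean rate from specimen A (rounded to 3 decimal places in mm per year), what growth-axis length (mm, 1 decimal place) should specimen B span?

36747.4 mm

Specimen A: adjusted count: 16393 − 17 = 16376 annual layers.
A: Extension rate ≈ 14428.1 / 16376 = 0.881 mm/year.
B's length ≈ 0.881 × 41711 = 36747.4 mm.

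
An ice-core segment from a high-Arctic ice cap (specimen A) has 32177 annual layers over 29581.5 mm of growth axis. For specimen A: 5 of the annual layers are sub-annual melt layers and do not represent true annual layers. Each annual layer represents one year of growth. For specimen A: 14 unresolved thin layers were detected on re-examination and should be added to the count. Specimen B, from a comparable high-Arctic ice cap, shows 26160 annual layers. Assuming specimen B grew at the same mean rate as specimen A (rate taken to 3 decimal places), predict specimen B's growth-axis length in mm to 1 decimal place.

24041.0 mm

Specimen A: after corrections the count is 32177 − 5 + 14 = 32186 annual layers.
A: Mean rate = 29581.5 mm / 32186 years ≈ 0.919 mm per year.
For B, 0.919 mm/year × 26160 years = 24041.0 mm.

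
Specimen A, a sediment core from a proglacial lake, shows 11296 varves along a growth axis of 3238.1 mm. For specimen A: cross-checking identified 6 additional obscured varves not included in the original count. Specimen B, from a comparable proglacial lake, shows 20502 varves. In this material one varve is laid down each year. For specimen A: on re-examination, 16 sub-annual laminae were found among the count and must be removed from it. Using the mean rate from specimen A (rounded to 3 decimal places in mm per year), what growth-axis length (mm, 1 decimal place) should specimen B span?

Specimen A: adjusted count: 11296 − 16 + 6 = 11286 varves.
A: Extension rate ≈ 3238.1 / 11286 = 0.287 mm/year.
For B, 0.287 mm/year × 20502 years = 5884.1 mm.

5884.1 mm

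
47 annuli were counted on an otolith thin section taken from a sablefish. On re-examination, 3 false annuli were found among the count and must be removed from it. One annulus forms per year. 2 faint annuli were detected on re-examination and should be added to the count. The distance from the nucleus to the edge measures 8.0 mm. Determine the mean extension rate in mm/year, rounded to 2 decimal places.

0.17 mm/year

After corrections the count is 47 − 3 + 2 = 46 annuli.
Extension rate ≈ 8.0 / 46 = 0.17 mm/year.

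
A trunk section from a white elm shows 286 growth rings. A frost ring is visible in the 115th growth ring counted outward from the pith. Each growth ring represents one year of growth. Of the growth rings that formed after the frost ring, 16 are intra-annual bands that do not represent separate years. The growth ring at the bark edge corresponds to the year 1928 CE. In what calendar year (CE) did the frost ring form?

1773 CE

The frost ring sits at growth ring 115 from the pith, so 286 − 115 = 171 growth rings formed after it.
171 − 16 false = 155 true growth rings after the frost ring.
1928 − 155 = 1773 CE.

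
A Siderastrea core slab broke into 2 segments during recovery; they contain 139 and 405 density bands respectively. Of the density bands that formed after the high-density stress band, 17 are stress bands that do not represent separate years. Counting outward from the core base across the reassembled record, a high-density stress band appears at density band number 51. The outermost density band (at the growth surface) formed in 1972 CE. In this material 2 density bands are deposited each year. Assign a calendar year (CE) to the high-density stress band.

1734 CE

Total density bands = 139 + 405 = 544.
Between density band 51 and the growth surface there are 544 − 51 = 493 density bands.
493 − 17 false = 476 true density bands after the high-density stress band.
Dividing by 2 density bands per year: 476 / 2 = 238 years.
Counting back 238 years from 1972 CE places the high-density stress band in 1972 − 238 = 1734 CE.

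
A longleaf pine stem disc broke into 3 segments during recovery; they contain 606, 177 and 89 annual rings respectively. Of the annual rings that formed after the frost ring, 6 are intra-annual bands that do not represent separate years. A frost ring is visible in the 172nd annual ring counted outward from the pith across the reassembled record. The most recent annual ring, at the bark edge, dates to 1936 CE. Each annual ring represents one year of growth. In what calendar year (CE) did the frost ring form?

Total annual rings = 606 + 177 + 89 = 872.
The frost ring sits at annual ring 172 from the pith, so 872 − 172 = 700 annual rings formed after it.
Removing the 6 false annual rings leaves 700 − 6 = 694 true annual rings beyond the frost ring.
Counting back 694 years from 1936 CE places the frost ring in 1936 − 694 = 1242 CE.

1242 CE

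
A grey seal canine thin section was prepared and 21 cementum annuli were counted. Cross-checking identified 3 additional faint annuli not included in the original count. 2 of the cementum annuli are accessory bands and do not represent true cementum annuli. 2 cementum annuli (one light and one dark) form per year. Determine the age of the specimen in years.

After corrections the count is 21 − 2 + 3 = 22 cementum annuli.
With 2 cementum annuli per year, 22 / 2 = 11 years.

11 yr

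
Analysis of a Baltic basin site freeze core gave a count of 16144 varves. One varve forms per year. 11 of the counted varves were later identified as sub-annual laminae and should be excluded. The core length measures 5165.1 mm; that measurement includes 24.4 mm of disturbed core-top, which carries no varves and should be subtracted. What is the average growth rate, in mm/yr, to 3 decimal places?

0.319 mm/yr

After corrections the count is 16144 − 11 = 16133 varves.
The growth record spans 5165.1 − 24.4 = 5140.7 mm.
Mean rate = 5140.7 mm / 16133 years ≈ 0.319 mm/yr.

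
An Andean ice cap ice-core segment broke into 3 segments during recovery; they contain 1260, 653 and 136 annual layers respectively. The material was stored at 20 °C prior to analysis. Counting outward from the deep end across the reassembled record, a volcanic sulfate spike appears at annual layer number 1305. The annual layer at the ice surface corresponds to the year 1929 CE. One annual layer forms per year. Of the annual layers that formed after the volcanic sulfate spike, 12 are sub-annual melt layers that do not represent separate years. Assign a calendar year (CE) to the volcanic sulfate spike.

1197 CE

Total annual layers = 1260 + 653 + 136 = 2049.
2049 − 1305 = 744 annual layers lie beyond the volcanic sulfate spike toward the ice surface.
744 − 12 false = 732 true annual layers after the volcanic sulfate spike.
The annual layer at the ice surface is 1929 CE, so the volcanic sulfate spike dates to 1929 − 732 = 1197 CE.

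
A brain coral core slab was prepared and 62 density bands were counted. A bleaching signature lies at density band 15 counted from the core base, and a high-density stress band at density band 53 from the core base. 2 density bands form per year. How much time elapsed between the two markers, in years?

19 yr

53 − 15 = 38 density bands lie between the two events.
38 density bands at 2 per year is 38 / 2 = 19 years.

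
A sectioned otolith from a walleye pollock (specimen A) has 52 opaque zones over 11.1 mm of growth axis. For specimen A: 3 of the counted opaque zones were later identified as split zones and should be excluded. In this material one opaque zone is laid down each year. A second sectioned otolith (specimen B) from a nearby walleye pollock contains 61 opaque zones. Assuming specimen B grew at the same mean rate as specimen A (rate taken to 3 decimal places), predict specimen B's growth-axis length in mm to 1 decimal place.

13.8 mm

Specimen A: after corrections the count is 52 − 3 = 49 opaque zones.
A: Extension rate ≈ 11.1 / 49 = 0.227 mm per year.
Length of B = 0.227 × 61 = 13.8 mm.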